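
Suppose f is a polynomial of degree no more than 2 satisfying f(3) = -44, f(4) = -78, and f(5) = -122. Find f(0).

-2

Using the Lagrange interpolation formula with nodes 3, 4, 5:
  L_0(s) = (s - 4)(s - 5) / 2
  L_1(s) = (s - 3)(s - 5) / -1
  L_2(s) = (s - 3)(s - 4) / 2
Then f(s) = -44·L_0(s) - 78·L_1(s) - 122·L_2(s).
Expanding and collecting terms gives f(s) = -5s^2 + s - 2.
Evaluating at s = 0: f(0) = -2.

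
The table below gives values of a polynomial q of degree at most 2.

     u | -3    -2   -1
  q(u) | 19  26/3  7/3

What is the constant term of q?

Write q(u) = au^2 + bu + c. Substituting each data point gives a linear system:
  9a - 3b + c = 19
  4a - 2b + c = 26/3
  a - b + c = 7/3
Solving the system yields a = 2, b = -1/3, c = 0.
So q(u) = 2u^2 - (1/3)u.
The constant term is 0.

0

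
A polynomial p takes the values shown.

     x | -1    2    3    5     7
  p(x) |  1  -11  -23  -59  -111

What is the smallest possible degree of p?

2

Divided differences on the nodes -1, 2, 3, 5, 7:
  order 0: 1  -11  -23  -59  -111
  order 1: -4  -12  -18  -26
  order 2: -2  -2  -2
  order 3: 0  0
  order 4: 0
The order-2 divided differences are all -2 (nonzero) and every higher order vanishes, so the data lies on a polynomial of degree exactly 2.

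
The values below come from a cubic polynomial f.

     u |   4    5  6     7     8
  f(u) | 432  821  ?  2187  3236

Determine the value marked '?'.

1394

The 4 known points determine the degree-3 polynomial uniquely.
Write f(u) = au^3 + bu^2 + cu + d. Substituting each data point gives a linear system:
  64a + 16b + 4c + d = 432
  125a + 25b + 5c + d = 821
  343a + 49b + 7c + d = 2187
  512a + 64b + 8c + d = 3236
Solving the system yields a = 6, b = 2, c = 5, d = -4.
So f(u) = 6u^3 + 2u^2 + 5u - 4.
Then f(6) = 1394.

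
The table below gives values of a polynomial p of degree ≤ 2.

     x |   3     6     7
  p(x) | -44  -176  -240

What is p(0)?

-2

Write p(x) = ax^2 + bx + c. Substituting each data point gives a linear system:
  9a + 3b + c = -44
  36a + 6b + c = -176
  49a + 7b + c = -240
Solving the system yields a = -5, b = 1, c = -2.
So p(x) = -5x^2 + x - 2.
Then p(0) = -2.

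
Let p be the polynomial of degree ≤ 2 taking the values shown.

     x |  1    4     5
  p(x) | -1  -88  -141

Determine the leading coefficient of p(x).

Write p(x) = ax^2 + bx + c. Substituting each data point gives a linear system:
  a + b + c = -1
  16a + 4b + c = -88
  25a + 5b + c = -141
Solving the system yields a = -6, b = 1, c = 4.
So p(x) = -6x² + x + 4.
The leading coefficient is -6.

-6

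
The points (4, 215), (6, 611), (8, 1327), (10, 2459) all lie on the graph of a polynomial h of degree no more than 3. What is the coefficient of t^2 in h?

4

Write h(t) = at^3 + bt^2 + ct + d. Substituting each data point gives a linear system:
  64a + 16b + 4c + d = 215
  216a + 36b + 6c + d = 611
  512a + 64b + 8c + d = 1327
  1000a + 100b + 10c + d = 2459
Solving the system yields a = 2, b = 4, c = 6, d = -1.
So h(t) = 2t^3 + 4t^2 + 6t - 1.
The coefficient of t^2 is 4.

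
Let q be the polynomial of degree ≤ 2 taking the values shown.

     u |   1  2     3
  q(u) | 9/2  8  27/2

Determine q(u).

Using the Lagrange interpolation formula with nodes 1, 2, 3:
  L_0(u) = (u - 2)(u - 3) / 2
  L_1(u) = (u - 1)(u - 3) / -1
  L_2(u) = (u - 1)(u - 2) / 2
Then q(u) = 9/2·L_0(u) + 8·L_1(u) + 27/2·L_2(u).
Expanding and collecting terms gives q(u) = u^2 + (1/2)u + 3.
Check: q(3) = 27/2. ✓

q(u) = u^2 + (1/2)u + 3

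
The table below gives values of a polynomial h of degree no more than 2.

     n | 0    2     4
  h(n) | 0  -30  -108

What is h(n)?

h(n) = -6n^2 - 3n

Using the Lagrange interpolation formula with nodes 0, 2, 4:
  L_0(n) = (n - 2)(n - 4) / 8
  L_1(n) = n(n - 4) / -4
  L_2(n) = n(n - 2) / 8
Then h(n) = 0·L_0(n) - 30·L_1(n) - 108·L_2(n).
Expanding and collecting terms gives h(n) = -6n^2 - 3n.
Check: h(4) = -108. ✓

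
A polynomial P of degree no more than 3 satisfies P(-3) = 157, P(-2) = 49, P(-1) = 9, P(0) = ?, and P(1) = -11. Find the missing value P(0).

1

The 4 known points determine the degree-3 polynomial uniquely.
Write P(x) = ax^3 + bx^2 + cx + d. Substituting each data point gives a linear system:
  -27a + 9b - 3c + d = 157
  -8a + 4b - 2c + d = 49
  -a + b - c + d = 9
  a + b + c + d = -11
Solving the system yields a = -6, b = -2, c = -4, d = 1.
So P(x) = -6x^3 - 2x^2 - 4x + 1.
Then P(0) = 1.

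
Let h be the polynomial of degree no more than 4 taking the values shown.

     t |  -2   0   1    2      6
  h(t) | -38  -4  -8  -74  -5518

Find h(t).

Using the Lagrange interpolation formula with nodes -2, 0, 1, 2, 6:
  L_0(t) = t(t - 1)(t - 2)(t - 6) / 192
  L_1(t) = (t + 2)(t - 1)(t - 2)(t - 6) / -24
  L_2(t) = (t + 2)t(t - 2)(t - 6) / 15
  L_3(t) = (t + 2)t(t - 1)(t - 6) / -32
  L_4(t) = (t + 2)t(t - 1)(t - 2) / 960
Then h(t) = -38·L_0(t) - 4·L_1(t) - 8·L_2(t) - 74·L_3(t) - 5518·L_4(t).
Expanding and collecting terms gives h(t) = -4t^4 - 2t^3 + 3t^2 - t - 4.
Check: h(2) = -74. ✓

h(t) = -4t^4 - 2t^3 + 3t^2 - t - 4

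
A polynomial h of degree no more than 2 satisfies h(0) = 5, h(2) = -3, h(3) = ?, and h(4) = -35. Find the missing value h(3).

The 3 known points determine the degree-2 polynomial uniquely.
Write h(u) = au^2 + bu + c. Substituting each data point gives a linear system:
  c = 5
  4a + 2b + c = -3
  16a + 4b + c = -35
Solving the system yields a = -3, b = 2, c = 5.
So h(u) = -3u^2 + 2u + 5.
Then h(3) = -16.

-16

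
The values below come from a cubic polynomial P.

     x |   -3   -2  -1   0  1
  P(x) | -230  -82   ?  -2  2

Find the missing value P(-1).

-18

The 4 known points determine the degree-3 polynomial uniquely.
Write P(x) = ax^3 + bx^2 + cx + d. Substituting each data point gives a linear system:
  -27a + 9b - 3c + d = -230
  -8a + 4b - 2c + d = -82
  d = -2
  a + b + c + d = 2
Solving the system yields a = 6, b = -6, c = 4, d = -2.
So P(x) = 6x^3 - 6x^2 + 4x - 2.
Then P(-1) = -18.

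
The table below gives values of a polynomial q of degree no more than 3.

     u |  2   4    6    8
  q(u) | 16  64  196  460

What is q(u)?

Using the Lagrange interpolation formula with nodes 2, 4, 6, 8:
  L_0(u) = (u - 4)(u - 6)(u - 8) / -48
  L_1(u) = (u - 2)(u - 6)(u - 8) / 16
  L_2(u) = (u - 2)(u - 4)(u - 8) / -16
  L_3(u) = (u - 2)(u - 4)(u - 6) / 48
Then q(u) = 16·L_0(u) + 64·L_1(u) + 196·L_2(u) + 460·L_3(u).
Expanding and collecting terms gives q(u) = u^3 - (3/2)u^2 + 5u + 4.
Check: q(6) = 196. ✓

q(u) = u^3 - (3/2)u^2 + 5u + 4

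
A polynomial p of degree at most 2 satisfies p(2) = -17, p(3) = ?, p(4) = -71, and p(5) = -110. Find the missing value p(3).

-40

The 3 known points determine the degree-2 polynomial uniquely.
Write p(n) = an^2 + bn + c. Substituting each data point gives a linear system:
  4a + 2b + c = -17
  16a + 4b + c = -71
  25a + 5b + c = -110
Solving the system yields a = -4, b = -3, c = 5.
So p(n) = -4n² - 3n + 5.
Then p(3) = -40.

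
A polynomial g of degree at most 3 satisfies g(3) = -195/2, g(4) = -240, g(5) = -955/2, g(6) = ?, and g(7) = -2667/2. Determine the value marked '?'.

-834

On equispaced nodes a degree-3 polynomial has vanishing fourth forward difference, so
  g(3) - 4·g(4) + 6·g(5) - 4·g(6) + g(7) = 0.
Substituting the known values and solving for g(6):
  -4·g(6) = 3336
  g(6) = -834.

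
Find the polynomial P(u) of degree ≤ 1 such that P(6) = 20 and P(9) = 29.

P(u) = 3u + 2

Using the Lagrange interpolation formula with nodes 6, 9:
  L_0(u) = (u - 9) / -3
  L_1(u) = (u - 6) / 3
Then P(u) = 20·L_0(u) + 29·L_1(u).
Expanding and collecting terms gives P(u) = 3u + 2.
Check: P(9) = 29. ✓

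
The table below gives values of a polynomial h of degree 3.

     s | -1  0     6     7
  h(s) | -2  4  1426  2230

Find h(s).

Write h(s) = as^3 + bs^2 + cs + d. Substituting each data point gives a linear system:
  -a + b - c + d = -2
  d = 4
  216a + 36b + 6c + d = 1426
  343a + 49b + 7c + d = 2230
Solving the system yields a = 6, b = 3, c = 3, d = 4.
So h(s) = 6s³ + 3s² + 3s + 4.
Check: h(0) = 4. ✓

h(s) = 6s^3 + 3s^2 + 3s + 4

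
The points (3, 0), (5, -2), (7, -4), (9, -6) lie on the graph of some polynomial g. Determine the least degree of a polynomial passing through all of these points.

Forward differences of the values at t = 3, 5, 7, 9:
  g  : 0  -2  -4  -6
  Δ  : -2  -2  -2
  Δ^2: 0  0
  Δ^3: 0
The first differences are constant (-2) and nonzero, while all higher differences vanish, so the minimal degree is 1.

1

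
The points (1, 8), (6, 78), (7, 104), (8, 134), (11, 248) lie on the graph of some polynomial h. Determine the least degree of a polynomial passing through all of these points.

Divided differences on the nodes 1, 6, 7, 8, 11:
  order 0: 8  78  104  134  248
  order 1: 14  26  30  38
  order 2: 2  2  2
  order 3: 0  0
  order 4: 0
The order-2 divided differences are all 2 (nonzero) and every higher order vanishes, so the data lies on a polynomial of degree exactly 2.

2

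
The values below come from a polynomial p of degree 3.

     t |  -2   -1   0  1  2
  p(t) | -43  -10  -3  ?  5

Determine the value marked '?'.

The 4 known points determine the degree-3 polynomial uniquely.
Write p(t) = at^3 + bt^2 + ct + d. Substituting each data point gives a linear system:
  -8a + 4b - 2c + d = -43
  -a + b - c + d = -10
  d = -3
  8a + 4b + 2c + d = 5
Solving the system yields a = 3, b = -4, c = 0, d = -3.
So p(t) = 3t³ - 4t² - 3.
Then p(1) = -4.

-4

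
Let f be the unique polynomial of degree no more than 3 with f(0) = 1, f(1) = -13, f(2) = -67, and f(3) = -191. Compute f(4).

-415

Write f(x) = ax^3 + bx^2 + cx + d. Substituting each data point gives a linear system:
  d = 1
  a + b + c + d = -13
  8a + 4b + 2c + d = -67
  27a + 9b + 3c + d = -191
Solving the system yields a = -5, b = -5, c = -4, d = 1.
So f(x) = -5x^3 - 5x^2 - 4x + 1.
Then f(4) = -415.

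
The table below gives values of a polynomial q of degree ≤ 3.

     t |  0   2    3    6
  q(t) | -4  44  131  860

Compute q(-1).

Using the Lagrange interpolation formula with nodes 0, 2, 3, 6:
  L_0(t) = (t - 2)(t - 3)(t - 6) / -36
  L_1(t) = t(t - 3)(t - 6) / 8
  L_2(t) = t(t - 2)(t - 6) / -9
  L_3(t) = t(t - 2)(t - 3) / 72
Then q(t) = -4·L_0(t) + 44·L_1(t) + 131·L_2(t) + 860·L_3(t).
Expanding and collecting terms gives q(t) = 3t^3 + 6t^2 - 4.
Evaluating at t = -1: q(-1) = -1.

-1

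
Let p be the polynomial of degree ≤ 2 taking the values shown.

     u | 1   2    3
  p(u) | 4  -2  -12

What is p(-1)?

4

Using the Lagrange interpolation formula with nodes 1, 2, 3:
  L_0(u) = (u - 2)(u - 3) / 2
  L_1(u) = (u - 1)(u - 3) / -1
  L_2(u) = (u - 1)(u - 2) / 2
Then p(u) = 4·L_0(u) - 2·L_1(u) - 12·L_2(u).
Expanding and collecting terms gives p(u) = -2u^2 + 6.
Evaluating at u = -1: p(-1) = 4.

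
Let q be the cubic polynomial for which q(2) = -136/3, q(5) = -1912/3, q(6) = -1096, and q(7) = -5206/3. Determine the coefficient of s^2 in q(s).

-1/3

Write q(s) = as^3 + bs^2 + cs + d. Substituting each data point gives a linear system:
  8a + 4b + 2c + d = -136/3
  125a + 25b + 5c + d = -1912/3
  216a + 36b + 6c + d = -1096
  343a + 49b + 7c + d = -5206/3
Solving the system yields a = -5, b = -1/3, c = 0, d = -4.
So q(s) = -5s^3 - (1/3)s^2 - 4.
The coefficient of s^2 is -1/3.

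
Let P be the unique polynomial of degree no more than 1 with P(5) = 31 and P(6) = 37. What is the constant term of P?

1

Write P(n) = an + b. Substituting each data point gives a linear system:
  5a + b = 31
  6a + b = 37
Solving the system yields a = 6, b = 1.
So P(n) = 6n + 1.
The constant term is 1.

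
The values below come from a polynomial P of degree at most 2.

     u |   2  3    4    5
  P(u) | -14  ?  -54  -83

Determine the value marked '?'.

-31

The 3 known points determine the degree-2 polynomial uniquely.
Write P(u) = au^2 + bu + c. Substituting each data point gives a linear system:
  4a + 2b + c = -14
  16a + 4b + c = -54
  25a + 5b + c = -83
Solving the system yields a = -3, b = -2, c = 2.
So P(u) = -3u^2 - 2u + 2.
Then P(3) = -31.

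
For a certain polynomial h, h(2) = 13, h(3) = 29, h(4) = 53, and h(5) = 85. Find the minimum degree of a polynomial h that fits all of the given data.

2

Forward differences of the values at n = 2, 3, 4, 5:
  h  : 13  29  53  85
  Δ  : 16  24  32
  Δ^2: 8  8
  Δ^3: 0
The second differences are constant (8) and nonzero, while all higher differences vanish, so the minimal degree is 2.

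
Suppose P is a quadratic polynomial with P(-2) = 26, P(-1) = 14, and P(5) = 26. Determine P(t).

Write P(t) = at^2 + bt + c. Substituting each data point gives a linear system:
  4a - 2b + c = 26
  a - b + c = 14
  25a + 5b + c = 26
Solving the system yields a = 2, b = -6, c = 6.
So P(t) = 2t^2 - 6t + 6.
Check: P(-2) = 26. ✓

P(t) = 2t^2 - 6t + 6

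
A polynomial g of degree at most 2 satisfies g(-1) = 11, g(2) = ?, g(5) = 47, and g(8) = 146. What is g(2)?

2

On equispaced nodes a degree-2 polynomial has vanishing third forward difference, so
  - g(-1) + 3·g(2) - 3·g(5) + g(8) = 0.
Substituting the known values and solving for g(2):
  3·g(2) = 6
  g(2) = 2.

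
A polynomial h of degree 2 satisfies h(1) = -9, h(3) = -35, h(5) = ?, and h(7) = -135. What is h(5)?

-77

The 3 known points determine the degree-2 polynomial uniquely.
Write h(u) = au^2 + bu + c. Substituting each data point gives a linear system:
  a + b + c = -9
  9a + 3b + c = -35
  49a + 7b + c = -135
Solving the system yields a = -2, b = -5, c = -2.
So h(u) = -2u² - 5u - 2.
Then h(5) = -77.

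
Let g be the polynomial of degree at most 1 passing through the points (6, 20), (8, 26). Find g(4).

14

Write g(s) = as + b. Substituting each data point gives a linear system:
  6a + b = 20
  8a + b = 26
Solving the system yields a = 3, b = 2.
So g(s) = 3s + 2.
Then g(4) = 14.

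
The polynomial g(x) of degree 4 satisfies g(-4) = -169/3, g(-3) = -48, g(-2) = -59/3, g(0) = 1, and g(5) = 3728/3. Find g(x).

Write g(x) = ax^4 + bx^3 + cx^2 + dx + e. Substituting each data point gives a linear system:
  256a - 64b + 16c - 4d + e = -169/3
  81a - 27b + 9c - 3d + e = -48
  16a - 8b + 4c - 2d + e = -59/3
  e = 1
  625a + 125b + 25c + 5d + e = 3728/3
Solving the system yields a = 1, b = 5, c = 0, d = -5/3, e = 1.
So g(x) = x⁴ + 5x³ - (5/3)x + 1.
Check: g(-3) = -48. ✓

g(x) = x^4 + 5x^3 - (5/3)x + 1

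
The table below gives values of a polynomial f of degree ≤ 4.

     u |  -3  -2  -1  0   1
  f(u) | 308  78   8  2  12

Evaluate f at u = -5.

Using the Lagrange interpolation formula with nodes -3, -2, -1, 0, 1:
  L_0(u) = (u + 2)(u + 1)u(u - 1) / 24
  L_1(u) = (u + 3)(u + 1)u(u - 1) / -6
  L_2(u) = (u + 3)(u + 2)u(u - 1) / 4
  L_3(u) = (u + 3)(u + 2)(u + 1)(u - 1) / -6
  L_4(u) = (u + 3)(u + 2)(u + 1)u / 24
Then f(u) = 308·L_0(u) + 78·L_1(u) + 8·L_2(u) + 2·L_3(u) + 12·L_4(u).
Expanding and collecting terms gives f(u) = 2u^4 - 4u^3 + 6u^2 + 6u + 2.
Evaluating at u = -5: f(-5) = 1872.

1872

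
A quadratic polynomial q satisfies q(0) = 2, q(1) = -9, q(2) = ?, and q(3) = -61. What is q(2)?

-30

The 3 known points determine the degree-2 polynomial uniquely.
Write q(s) = as^2 + bs + c. Substituting each data point gives a linear system:
  c = 2
  a + b + c = -9
  9a + 3b + c = -61
Solving the system yields a = -5, b = -6, c = 2.
So q(s) = -5s^2 - 6s + 2.
Then q(2) = -30.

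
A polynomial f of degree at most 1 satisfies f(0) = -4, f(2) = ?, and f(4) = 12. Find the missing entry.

4

On equispaced nodes a degree-1 polynomial has vanishing second forward difference, so
  f(0) - 2·f(2) + f(4) = 0.
Substituting the known values and solving for f(2):
  -2·f(2) = -8
  f(2) = 4.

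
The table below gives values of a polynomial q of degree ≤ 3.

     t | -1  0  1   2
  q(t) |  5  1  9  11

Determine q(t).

Using the Lagrange interpolation formula with nodes -1, 0, 1, 2:
  L_0(t) = t(t - 1)(t - 2) / -6
  L_1(t) = (t + 1)(t - 1)(t - 2) / 2
  L_2(t) = (t + 1)t(t - 2) / -2
  L_3(t) = (t + 1)t(t - 1) / 6
Then q(t) = 5·L_0(t) + 1·L_1(t) + 9·L_2(t) + 11·L_3(t).
Expanding and collecting terms gives q(t) = -3t³ + 6t² + 5t + 1.
Check: q(2) = 11. ✓

q(t) = -3t^3 + 6t^2 + 5t + 1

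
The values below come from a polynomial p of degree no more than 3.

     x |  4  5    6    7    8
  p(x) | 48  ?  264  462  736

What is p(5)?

On equispaced nodes a degree-3 polynomial has vanishing fourth forward difference, so
  p(4) - 4·p(5) + 6·p(6) - 4·p(7) + p(8) = 0.
Substituting the known values and solving for p(5):
  -4·p(5) = -520
  p(5) = 130.

130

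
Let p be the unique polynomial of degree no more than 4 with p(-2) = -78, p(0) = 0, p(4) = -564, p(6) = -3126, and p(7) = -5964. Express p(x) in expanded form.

p(x) = -3x^4 + 4x^3 - 2x^2 - 5x

Write p(x) = ax^4 + bx^3 + cx^2 + dx + e. Substituting each data point gives a linear system:
  16a - 8b + 4c - 2d + e = -78
  e = 0
  256a + 64b + 16c + 4d + e = -564
  1296a + 216b + 36c + 6d + e = -3126
  2401a + 343b + 49c + 7d + e = -5964
Solving the system yields a = -3, b = 4, c = -2, d = -5, e = 0.
So p(x) = -3x^4 + 4x^3 - 2x^2 - 5x.
Check: p(4) = -564. ✓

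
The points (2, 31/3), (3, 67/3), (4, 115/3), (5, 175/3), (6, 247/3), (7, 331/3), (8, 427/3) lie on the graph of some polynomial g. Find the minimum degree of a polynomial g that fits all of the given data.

Forward differences of the values at u = 2, 3, 4, 5, 6, 7, 8:
  g  : 31/3  67/3  115/3  175/3  247/3  331/3  427/3
  Δ  : 12  16  20  24  28  32
  Δ^2: 4  4  4  4  4
  Δ^3: 0  0  0  0
  Δ^4: 0  0  0
  Δ^5: 0  0
  Δ^6: 0
The second differences are constant (4) and nonzero, while all higher differences vanish, so the minimal degree is 2.

2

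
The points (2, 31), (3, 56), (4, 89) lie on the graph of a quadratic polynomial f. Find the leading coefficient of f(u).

4

Write f(u) = au^2 + bu + c. Substituting each data point gives a linear system:
  4a + 2b + c = 31
  9a + 3b + c = 56
  16a + 4b + c = 89
Solving the system yields a = 4, b = 5, c = 5.
So f(u) = 4u^2 + 5u + 5.
The leading coefficient is 4.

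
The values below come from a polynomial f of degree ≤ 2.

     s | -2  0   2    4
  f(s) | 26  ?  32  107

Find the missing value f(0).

On equispaced nodes a degree-2 polynomial has vanishing third forward difference, so
  - f(-2) + 3·f(0) - 3·f(2) + f(4) = 0.
Substituting the known values and solving for f(0):
  3·f(0) = 15
  f(0) = 5.

5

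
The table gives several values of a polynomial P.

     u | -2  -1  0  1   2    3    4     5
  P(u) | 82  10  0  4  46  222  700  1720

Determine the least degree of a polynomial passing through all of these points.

4

Forward differences of the values at u = -2, -1, 0, 1, 2, 3, 4, 5:
  P  : 82  10  0  4  46  222  700  1720
  Δ  : -72  -10  4  42  176  478  1020
  Δ^2: 62  14  38  134  302  542
  Δ^3: -48  24  96  168  240
  Δ^4: 72  72  72  72
  Δ^5: 0  0  0
  Δ^6: 0  0
  Δ^7: 0
The fourth differences are constant (72) and nonzero, while all higher differences vanish, so the minimal degree is 4.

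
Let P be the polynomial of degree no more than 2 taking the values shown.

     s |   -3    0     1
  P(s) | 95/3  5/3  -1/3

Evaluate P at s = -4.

149/3

Write P(s) = as^2 + bs + c. Substituting each data point gives a linear system:
  9a - 3b + c = 95/3
  c = 5/3
  a + b + c = -1/3
Solving the system yields a = 2, b = -4, c = 5/3.
So P(s) = 2s² - 4s + 5/3.
Then P(-4) = 149/3.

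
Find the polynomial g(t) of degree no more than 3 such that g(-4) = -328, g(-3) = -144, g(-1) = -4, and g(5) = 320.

Using the Lagrange interpolation formula with nodes -4, -3, -1, 5:
  L_0(t) = (t + 3)(t + 1)(t - 5) / -27
  L_1(t) = (t + 4)(t + 1)(t - 5) / 16
  L_2(t) = (t + 4)(t + 3)(t - 5) / -36
  L_3(t) = (t + 4)(t + 3)(t + 1) / 432
Then g(t) = -328·L_0(t) - 144·L_1(t) - 4·L_2(t) + 320·L_3(t).
Expanding and collecting terms gives g(t) = 4t^3 - 6t^2 - 6t.
Check: g(-4) = -328. ✓

g(t) = 4t^3 - 6t^2 - 6t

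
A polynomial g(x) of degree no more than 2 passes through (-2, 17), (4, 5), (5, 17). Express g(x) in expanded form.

g(x) = 2x^2 - 6x - 3

Write g(x) = ax^2 + bx + c. Substituting each data point gives a linear system:
  4a - 2b + c = 17
  16a + 4b + c = 5
  25a + 5b + c = 17
Solving the system yields a = 2, b = -6, c = -3.
So g(x) = 2x^2 - 6x - 3.
Check: g(-2) = 17. ✓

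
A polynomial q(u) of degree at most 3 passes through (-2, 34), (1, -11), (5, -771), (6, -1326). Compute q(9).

-4443

Write q(u) = au^3 + bu^2 + cu + d. Substituting each data point gives a linear system:
  -8a + 4b - 2c + d = 34
  a + b + c + d = -11
  125a + 25b + 5c + d = -771
  216a + 36b + 6c + d = -1326
Solving the system yields a = -6, b = -1, c = 2, d = -6.
So q(u) = -6u³ - u² + 2u - 6.
Then q(9) = -4443.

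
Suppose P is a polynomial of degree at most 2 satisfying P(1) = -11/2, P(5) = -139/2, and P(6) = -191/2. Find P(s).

P(s) = -2s^2 - 4s + 1/2

Write P(s) = as^2 + bs + c. Substituting each data point gives a linear system:
  a + b + c = -11/2
  25a + 5b + c = -139/2
  36a + 6b + c = -191/2
Solving the system yields a = -2, b = -4, c = 1/2.
So P(s) = -2s^2 - 4s + 1/2.
Check: P(1) = -11/2. ✓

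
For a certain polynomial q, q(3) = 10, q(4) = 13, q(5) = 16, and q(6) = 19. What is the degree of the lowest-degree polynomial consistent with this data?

Forward differences of the values at u = 3, 4, 5, 6:
  q  : 10  13  16  19
  Δ  : 3  3  3
  Δ^2: 0  0
  Δ^3: 0
The first differences are constant (3) and nonzero, while all higher differences vanish, so the minimal degree is 1.

1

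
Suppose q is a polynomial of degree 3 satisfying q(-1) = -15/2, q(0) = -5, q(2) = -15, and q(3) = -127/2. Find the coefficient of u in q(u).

6

Write q(u) = au^3 + bu^2 + cu + d. Substituting each data point gives a linear system:
  -a + b - c + d = -15/2
  d = -5
  8a + 4b + 2c + d = -15
  27a + 9b + 3c + d = -127/2
Solving the system yields a = -3, b = 1/2, c = 6, d = -5.
So q(u) = -3u³ + (1/2)u² + 6u - 5.
The coefficient of u is 6.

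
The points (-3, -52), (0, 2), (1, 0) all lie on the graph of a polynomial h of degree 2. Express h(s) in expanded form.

Write h(s) = as^2 + bs + c. Substituting each data point gives a linear system:
  9a - 3b + c = -52
  c = 2
  a + b + c = 0
Solving the system yields a = -5, b = 3, c = 2.
So h(s) = -5s^2 + 3s + 2.
Check: h(1) = 0. ✓

h(s) = -5s^2 + 3s + 2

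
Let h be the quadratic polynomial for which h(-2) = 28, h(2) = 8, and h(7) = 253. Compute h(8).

338

Write h(s) = as^2 + bs + c. Substituting each data point gives a linear system:
  4a - 2b + c = 28
  4a + 2b + c = 8
  49a + 7b + c = 253
Solving the system yields a = 6, b = -5, c = -6.
So h(s) = 6s² - 5s - 6.
Then h(8) = 338.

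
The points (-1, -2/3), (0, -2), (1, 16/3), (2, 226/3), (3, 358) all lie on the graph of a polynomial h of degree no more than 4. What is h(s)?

Write h(s) = as^4 + bs^3 + cs^2 + ds + e. Substituting each data point gives a linear system:
  a - b + c - d + e = -2/3
  e = -2
  a + b + c + d + e = 16/3
  16a + 8b + 4c + 2d + e = 226/3
  81a + 27b + 9c + 3d + e = 358
Solving the system yields a = 4, b = 1, c = 1/3, d = 2, e = -2.
So h(s) = 4s^4 + s^3 + (1/3)s^2 + 2s - 2.
Check: h(1) = 16/3. ✓

h(s) = 4s^4 + s^3 + (1/3)s^2 + 2s - 2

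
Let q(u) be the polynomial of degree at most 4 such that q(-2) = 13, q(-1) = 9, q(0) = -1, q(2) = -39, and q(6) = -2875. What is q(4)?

-581

Write q(u) = au^4 + bu^3 + cu^2 + du + e. Substituting each data point gives a linear system:
  16a - 8b + 4c - 2d + e = 13
  a - b + c - d + e = 9
  e = -1
  16a + 8b + 4c + 2d + e = -39
  1296a + 216b + 36c + 6d + e = -2875
Solving the system yields a = -2, b = -2, c = 5, d = -5, e = -1.
So q(u) = -2u^4 - 2u^3 + 5u^2 - 5u - 1.
Then q(4) = -581.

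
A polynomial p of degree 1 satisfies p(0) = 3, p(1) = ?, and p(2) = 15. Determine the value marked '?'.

The 2 known points determine the degree-1 polynomial uniquely.
Write p(x) = ax + b. Substituting each data point gives a linear system:
  b = 3
  2a + b = 15
Solving the system yields a = 6, b = 3.
So p(x) = 6x + 3.
Then p(1) = 9.

9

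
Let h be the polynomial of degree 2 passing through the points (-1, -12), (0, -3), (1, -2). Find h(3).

Using the Lagrange interpolation formula with nodes -1, 0, 1:
  L_0(t) = t(t - 1) / 2
  L_1(t) = (t + 1)(t - 1) / -1
  L_2(t) = (t + 1)t / 2
Then h(t) = -12·L_0(t) - 3·L_1(t) - 2·L_2(t).
Expanding and collecting terms gives h(t) = -4t^2 + 5t - 3.
Evaluating at t = 3: h(3) = -24.

-24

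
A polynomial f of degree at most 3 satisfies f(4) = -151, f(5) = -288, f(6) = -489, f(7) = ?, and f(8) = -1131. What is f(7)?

On equispaced nodes a degree-3 polynomial has vanishing fourth forward difference, so
  f(4) - 4·f(5) + 6·f(6) - 4·f(7) + f(8) = 0.
Substituting the known values and solving for f(7):
  -4·f(7) = 3064
  f(7) = -766.

-766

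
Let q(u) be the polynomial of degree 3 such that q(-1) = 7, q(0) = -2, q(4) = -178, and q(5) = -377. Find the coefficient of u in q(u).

Write q(u) = au^3 + bu^2 + cu + d. Substituting each data point gives a linear system:
  -a + b - c + d = 7
  d = -2
  64a + 16b + 4c + d = -178
  125a + 25b + 5c + d = -377
Solving the system yields a = -4, b = 5, c = 0, d = -2.
So q(u) = -4u^3 + 5u^2 - 2.
The coefficient of u is 0.

0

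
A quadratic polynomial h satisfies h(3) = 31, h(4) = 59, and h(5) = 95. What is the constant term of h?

-5

Write h(n) = an^2 + bn + c. Substituting each data point gives a linear system:
  9a + 3b + c = 31
  16a + 4b + c = 59
  25a + 5b + c = 95
Solving the system yields a = 4, b = 0, c = -5.
So h(n) = 4n^2 - 5.
The constant term is -5.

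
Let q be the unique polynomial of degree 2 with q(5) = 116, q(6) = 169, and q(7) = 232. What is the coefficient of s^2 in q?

5

Write q(s) = as^2 + bs + c. Substituting each data point gives a linear system:
  25a + 5b + c = 116
  36a + 6b + c = 169
  49a + 7b + c = 232
Solving the system yields a = 5, b = -2, c = 1.
So q(s) = 5s^2 - 2s + 1.
The leading coefficient is 5.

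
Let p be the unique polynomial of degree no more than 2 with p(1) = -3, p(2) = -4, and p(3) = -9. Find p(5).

-31

Using the Lagrange interpolation formula with nodes 1, 2, 3:
  L_0(n) = (n - 2)(n - 3) / 2
  L_1(n) = (n - 1)(n - 3) / -1
  L_2(n) = (n - 1)(n - 2) / 2
Then p(n) = -3·L_0(n) - 4·L_1(n) - 9·L_2(n).
Expanding and collecting terms gives p(n) = -2n² + 5n - 6.
Evaluating at n = 5: p(5) = -31.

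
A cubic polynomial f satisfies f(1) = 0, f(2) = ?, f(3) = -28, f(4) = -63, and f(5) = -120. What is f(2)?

The 4 known points determine the degree-3 polynomial uniquely.
Write f(s) = as^3 + bs^2 + cs + d. Substituting each data point gives a linear system:
  a + b + c + d = 0
  27a + 9b + 3c + d = -28
  64a + 16b + 4c + d = -63
  125a + 25b + 5c + d = -120
Solving the system yields a = -1, b = 1, c = -5, d = 5.
So f(s) = -s^3 + s^2 - 5s + 5.
Then f(2) = -9.

-9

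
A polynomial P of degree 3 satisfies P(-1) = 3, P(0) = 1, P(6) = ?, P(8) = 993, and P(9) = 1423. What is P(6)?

409

The 4 known points determine the degree-3 polynomial uniquely.
Write P(t) = at^3 + bt^2 + ct + d. Substituting each data point gives a linear system:
  -a + b - c + d = 3
  d = 1
  512a + 64b + 8c + d = 993
  729a + 81b + 9c + d = 1423
Solving the system yields a = 2, b = 0, c = -4, d = 1.
So P(t) = 2t^3 - 4t + 1.
Then P(6) = 409.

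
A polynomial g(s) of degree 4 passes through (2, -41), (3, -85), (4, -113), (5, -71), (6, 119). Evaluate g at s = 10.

4759

Forward differences of the values at s = 2, 3, 4, 5, 6:
  g  : -41  -85  -113  -71  119
  Δ  : -44  -28  42  190
  Δ^2: 16  70  148
  Δ^3: 54  78
  Δ^4: 24
The fourth differences are constant, confirming degree 4.
Interpolating (Newton forward form) and evaluating at s = 10 gives g(10) = 4759.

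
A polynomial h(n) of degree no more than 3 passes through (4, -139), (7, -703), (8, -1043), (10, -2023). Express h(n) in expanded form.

Using the Lagrange interpolation formula with nodes 4, 7, 8, 10:
  L_0(n) = (n - 7)(n - 8)(n - 10) / -72
  L_1(n) = (n - 4)(n - 8)(n - 10) / 9
  L_2(n) = (n - 4)(n - 7)(n - 10) / -8
  L_3(n) = (n - 4)(n - 7)(n - 8) / 36
Then h(n) = -139·L_0(n) - 703·L_1(n) - 1043·L_2(n) - 2023·L_3(n).
Expanding and collecting terms gives h(n) = -2n^3 - 2n - 3.
Check: h(8) = -1043. ✓

h(n) = -2n^3 - 2n - 3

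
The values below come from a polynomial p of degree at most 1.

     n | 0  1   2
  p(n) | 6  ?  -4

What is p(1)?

On equispaced nodes a degree-1 polynomial has vanishing second forward difference, so
  p(0) - 2·p(1) + p(2) = 0.
Substituting the known values and solving for p(1):
  -2·p(1) = -2
  p(1) = 1.

1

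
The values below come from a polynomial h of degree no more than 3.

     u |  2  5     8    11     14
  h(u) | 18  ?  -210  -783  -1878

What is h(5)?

The 4 known points determine the degree-3 polynomial uniquely.
Write h(u) = au^3 + bu^2 + cu + d. Substituting each data point gives a linear system:
  8a + 4b + 2c + d = 18
  512a + 64b + 8c + d = -210
  1331a + 121b + 11c + d = -783
  2744a + 196b + 14c + d = -1878
Solving the system yields a = -1, b = 4, c = 6, d = -2.
So h(u) = -u^3 + 4u^2 + 6u - 2.
Then h(5) = 3.

3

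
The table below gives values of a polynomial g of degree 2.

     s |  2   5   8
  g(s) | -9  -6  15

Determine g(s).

Using the Lagrange interpolation formula with nodes 2, 5, 8:
  L_0(s) = (s - 5)(s - 8) / 18
  L_1(s) = (s - 2)(s - 8) / -9
  L_2(s) = (s - 2)(s - 5) / 18
Then g(s) = -9·L_0(s) - 6·L_1(s) + 15·L_2(s).
Expanding and collecting terms gives g(s) = s² - 6s - 1.
Check: g(8) = 15. ✓

g(s) = s^2 - 6s - 1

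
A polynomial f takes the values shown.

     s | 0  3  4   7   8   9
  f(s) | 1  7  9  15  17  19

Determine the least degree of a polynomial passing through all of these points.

1

Divided differences on the nodes 0, 3, 4, 7, 8, 9:
  order 0: 1  7  9  15  17  19
  order 1: 2  2  2  2  2
  order 2: 0  0  0  0
  order 3: 0  0  0
  order 4: 0  0
  order 5: 0
The order-1 divided differences are all 2 (nonzero) and every higher order vanishes, so the data lies on a polynomial of degree exactly 1.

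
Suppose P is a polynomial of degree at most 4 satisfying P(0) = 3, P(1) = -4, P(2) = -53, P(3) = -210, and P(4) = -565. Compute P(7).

Forward differences of the values at x = 0, 1, 2, 3, 4:
  P  : 3  -4  -53  -210  -565
  Δ  : -7  -49  -157  -355
  Δ^2: -42  -108  -198
  Δ^3: -66  -90
  Δ^4: -24
The fourth differences are constant, confirming degree 4.
Interpolating (Newton forward form) and evaluating at x = 7 gives P(7) = -4078.

-4078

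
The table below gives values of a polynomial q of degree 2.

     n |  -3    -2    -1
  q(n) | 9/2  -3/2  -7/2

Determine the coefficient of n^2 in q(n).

Write q(n) = an^2 + bn + c. Substituting each data point gives a linear system:
  9a - 3b + c = 9/2
  4a - 2b + c = -3/2
  a - b + c = -7/2
Solving the system yields a = 2, b = 4, c = -3/2.
So q(n) = 2n^2 + 4n - 3/2.
The leading coefficient is 2.

2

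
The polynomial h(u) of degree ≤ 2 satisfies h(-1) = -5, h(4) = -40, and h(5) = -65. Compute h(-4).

-56

Using the Lagrange interpolation formula with nodes -1, 4, 5:
  L_0(u) = (u - 4)(u - 5) / 30
  L_1(u) = (u + 1)(u - 5) / -5
  L_2(u) = (u + 1)(u - 4) / 6
Then h(u) = -5·L_0(u) - 40·L_1(u) - 65·L_2(u).
Expanding and collecting terms gives h(u) = -3u^2 + 2u.
Evaluating at u = -4: h(-4) = -56.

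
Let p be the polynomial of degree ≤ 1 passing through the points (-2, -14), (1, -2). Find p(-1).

-10

Write p(n) = an + b. Substituting each data point gives a linear system:
  -2a + b = -14
  a + b = -2
Solving the system yields a = 4, b = -6.
So p(n) = 4n - 6.
Then p(-1) = -10.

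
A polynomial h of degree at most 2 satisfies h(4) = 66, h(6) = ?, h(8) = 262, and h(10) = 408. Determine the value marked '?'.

148

On equispaced nodes a degree-2 polynomial has vanishing third forward difference, so
  - h(4) + 3·h(6) - 3·h(8) + h(10) = 0.
Substituting the known values and solving for h(6):
  3·h(6) = 444
  h(6) = 148.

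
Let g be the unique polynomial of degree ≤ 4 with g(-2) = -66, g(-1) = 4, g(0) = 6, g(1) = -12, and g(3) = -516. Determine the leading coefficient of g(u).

Write g(u) = au^4 + bu^3 + cu^2 + du + e. Substituting each data point gives a linear system:
  16a - 8b + 4c - 2d + e = -66
  a - b + c - d + e = 4
  e = 6
  a + b + c + d + e = -12
  81a + 27b + 9c + 3d + e = -516
Solving the system yields a = -5, b = -2, c = -5, d = -6, e = 6.
So g(u) = -5u^4 - 2u^3 - 5u^2 - 6u + 6.
The leading coefficient is -5.

-5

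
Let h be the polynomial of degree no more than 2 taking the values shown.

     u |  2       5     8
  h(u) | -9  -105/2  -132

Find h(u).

Write h(u) = au^2 + bu + c. Substituting each data point gives a linear system:
  4a + 2b + c = -9
  25a + 5b + c = -105/2
  64a + 8b + c = -132
Solving the system yields a = -2, b = -1/2, c = 0.
So h(u) = -2u² - (1/2)u.
Check: h(5) = -105/2. ✓

h(u) = -2u^2 - (1/2)u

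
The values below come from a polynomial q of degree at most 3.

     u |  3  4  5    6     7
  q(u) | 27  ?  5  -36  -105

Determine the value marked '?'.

The 4 known points determine the degree-3 polynomial uniquely.
Write q(u) = au^3 + bu^2 + cu + d. Substituting each data point gives a linear system:
  27a + 9b + 3c + d = 27
  125a + 25b + 5c + d = 5
  216a + 36b + 6c + d = -36
  343a + 49b + 7c + d = -105
Solving the system yields a = -1, b = 4, c = 6, d = 0.
So q(u) = -u^3 + 4u^2 + 6u.
Then q(4) = 24.

24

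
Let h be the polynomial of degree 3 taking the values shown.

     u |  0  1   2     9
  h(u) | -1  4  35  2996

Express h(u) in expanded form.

Write h(u) = au^3 + bu^2 + cu + d. Substituting each data point gives a linear system:
  d = -1
  a + b + c + d = 4
  8a + 4b + 2c + d = 35
  729a + 81b + 9c + d = 2996
Solving the system yields a = 4, b = 1, c = 0, d = -1.
So h(u) = 4u^3 + u^2 - 1.
Check: h(1) = 4. ✓

h(u) = 4u^3 + u^2 - 1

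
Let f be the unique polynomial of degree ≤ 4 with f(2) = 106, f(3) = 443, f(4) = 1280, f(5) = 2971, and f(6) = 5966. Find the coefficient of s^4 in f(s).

4

Write f(s) = as^4 + bs^3 + cs^2 + ds + e. Substituting each data point gives a linear system:
  16a + 8b + 4c + 2d + e = 106
  81a + 27b + 9c + 3d + e = 443
  256a + 64b + 16c + 4d + e = 1280
  625a + 125b + 25c + 5d + e = 2971
  1296a + 216b + 36c + 6d + e = 5966
Solving the system yields a = 4, b = 3, c = 3, d = 5, e = -4.
So f(s) = 4s⁴ + 3s³ + 3s² + 5s - 4.
The leading coefficient is 4.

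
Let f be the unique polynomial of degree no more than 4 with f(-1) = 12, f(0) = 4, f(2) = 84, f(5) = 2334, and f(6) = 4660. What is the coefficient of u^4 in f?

Write f(u) = au^4 + bu^3 + cu^2 + du + e. Substituting each data point gives a linear system:
  a - b + c - d + e = 12
  e = 4
  16a + 8b + 4c + 2d + e = 84
  625a + 125b + 25c + 5d + e = 2334
  1296a + 216b + 36c + 6d + e = 4660
Solving the system yields a = 3, b = 3, c = 4, d = -4, e = 4.
So f(u) = 3u^4 + 3u^3 + 4u^2 - 4u + 4.
The leading coefficient is 3.

3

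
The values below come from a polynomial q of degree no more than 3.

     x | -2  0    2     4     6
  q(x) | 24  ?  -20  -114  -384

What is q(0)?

The 4 known points determine the degree-3 polynomial uniquely.
Write q(x) = ax^3 + bx^2 + cx + d. Substituting each data point gives a linear system:
  -8a + 4b - 2c + d = 24
  8a + 4b + 2c + d = -20
  64a + 16b + 4c + d = -114
  216a + 36b + 6c + d = -384
Solving the system yields a = -2, b = 2, c = -3, d = -6.
So q(x) = -2x^3 + 2x^2 - 3x - 6.
Then q(0) = -6.

-6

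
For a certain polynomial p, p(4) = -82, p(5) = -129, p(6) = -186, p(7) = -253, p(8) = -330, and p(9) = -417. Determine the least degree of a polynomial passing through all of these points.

Forward differences of the values at s = 4, 5, 6, 7, 8, 9:
  p  : -82  -129  -186  -253  -330  -417
  Δ  : -47  -57  -67  -77  -87
  Δ^2: -10  -10  -10  -10
  Δ^3: 0  0  0
  Δ^4: 0  0
  Δ^5: 0
The second differences are constant (-10) and nonzero, while all higher differences vanish, so the minimal degree is 2.

2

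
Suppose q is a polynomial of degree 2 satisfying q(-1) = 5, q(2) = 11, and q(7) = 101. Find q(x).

q(x) = 2x^2 + 3

Write q(x) = ax^2 + bx + c. Substituting each data point gives a linear system:
  a - b + c = 5
  4a + 2b + c = 11
  49a + 7b + c = 101
Solving the system yields a = 2, b = 0, c = 3.
So q(x) = 2x² + 3.
Check: q(7) = 101. ✓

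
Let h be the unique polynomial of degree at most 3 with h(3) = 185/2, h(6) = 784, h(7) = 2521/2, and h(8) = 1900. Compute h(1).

13/2

Using the Lagrange interpolation formula with nodes 3, 6, 7, 8:
  L_0(s) = (s - 6)(s - 7)(s - 8) / -60
  L_1(s) = (s - 3)(s - 7)(s - 8) / 6
  L_2(s) = (s - 3)(s - 6)(s - 8) / -4
  L_3(s) = (s - 3)(s - 6)(s - 7) / 10
Then h(s) = 185/2·L_0(s) + 784·L_1(s) + 2521/2·L_2(s) + 1900·L_3(s).
Expanding and collecting terms gives h(s) = 4s³ - (5/2)s² + s + 4.
Evaluating at s = 1: h(1) = 13/2.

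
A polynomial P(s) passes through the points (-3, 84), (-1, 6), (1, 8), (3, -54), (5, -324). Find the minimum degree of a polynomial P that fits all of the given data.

3

Forward differences of the values at s = -3, -1, 1, 3, 5:
  P  : 84  6  8  -54  -324
  Δ  : -78  2  -62  -270
  Δ^2: 80  -64  -208
  Δ^3: -144  -144
  Δ^4: 0
The third differences are constant (-144) and nonzero, while all higher differences vanish, so the minimal degree is 3.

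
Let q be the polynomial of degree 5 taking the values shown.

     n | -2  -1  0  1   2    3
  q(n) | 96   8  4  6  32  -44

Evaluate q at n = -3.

682

Write q(n) = an^5 + bn^4 + cn^3 + dn^2 + en + k. Substituting each data point gives a linear system:
  -32a + 16b - 8c + 4d - 2e + k = 96
  -a + b - c + d - e + k = 8
  k = 4
  a + b + c + d + e + k = 6
  32a + 16b + 8c + 4d + 2e + k = 32
  243a + 81b + 27c + 9d + 3e + k = -44
Solving the system yields a = -2, b = 4, c = 5, d = -1, e = -4, k = 4.
So q(n) = -2n⁵ + 4n⁴ + 5n³ - n² - 4n + 4.
Then q(-3) = 682.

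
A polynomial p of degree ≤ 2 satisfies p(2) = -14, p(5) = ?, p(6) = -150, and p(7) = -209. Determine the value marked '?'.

The 3 known points determine the degree-2 polynomial uniquely.
Write p(u) = au^2 + bu + c. Substituting each data point gives a linear system:
  4a + 2b + c = -14
  36a + 6b + c = -150
  49a + 7b + c = -209
Solving the system yields a = -5, b = 6, c = -6.
So p(u) = -5u^2 + 6u - 6.
Then p(5) = -101.

-101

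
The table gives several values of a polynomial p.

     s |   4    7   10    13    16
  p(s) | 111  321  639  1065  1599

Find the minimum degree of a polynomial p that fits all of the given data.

2

Forward differences of the values at s = 4, 7, 10, 13, 16:
  p  : 111  321  639  1065  1599
  Δ  : 210  318  426  534
  Δ^2: 108  108  108
  Δ^3: 0  0
  Δ^4: 0
The second differences are constant (108) and nonzero, while all higher differences vanish, so the minimal degree is 2.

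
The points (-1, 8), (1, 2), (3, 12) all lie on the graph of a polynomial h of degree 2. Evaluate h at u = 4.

23

Forward differences of the values at u = -1, 1, 3:
  h  : 8  2  12
  Δ  : -6  10
  Δ^2: 16
The second differences are constant, confirming degree 2.
Interpolating (Newton forward form) and evaluating at u = 4 gives h(4) = 23.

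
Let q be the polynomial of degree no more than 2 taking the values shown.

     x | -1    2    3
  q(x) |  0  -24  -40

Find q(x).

Write q(x) = ax^2 + bx + c. Substituting each data point gives a linear system:
  a - b + c = 0
  4a + 2b + c = -24
  9a + 3b + c = -40
Solving the system yields a = -2, b = -6, c = -4.
So q(x) = -2x^2 - 6x - 4.
Check: q(3) = -40. ✓

q(x) = -2x^2 - 6x - 4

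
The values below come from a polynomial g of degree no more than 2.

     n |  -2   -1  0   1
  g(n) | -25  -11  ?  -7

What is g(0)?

The 3 known points determine the degree-2 polynomial uniquely.
Write g(n) = an^2 + bn + c. Substituting each data point gives a linear system:
  4a - 2b + c = -25
  a - b + c = -11
  a + b + c = -7
Solving the system yields a = -4, b = 2, c = -5.
So g(n) = -4n^2 + 2n - 5.
Then g(0) = -5.

-5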